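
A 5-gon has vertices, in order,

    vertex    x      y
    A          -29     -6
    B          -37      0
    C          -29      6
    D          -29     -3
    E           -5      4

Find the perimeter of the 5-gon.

80

|AB| = √((-8)² + (6)²) = √100 = 10
|BC| = √((8)² + (6)²) = √100 = 10
|CD| = √((0)² + (-9)²) = √81 = 9
|DE| = √((24)² + (7)²) = √625 = 25
|EA| = √((-24)² + (-10)²) = √676 = 26
Perimeter = 10 + 10 + 9 + 25 + 26 = 80.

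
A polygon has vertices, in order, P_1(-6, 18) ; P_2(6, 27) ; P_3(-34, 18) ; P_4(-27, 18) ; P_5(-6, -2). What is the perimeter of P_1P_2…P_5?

|P_1P_2| = √((12)² + (9)²) = √225 = 15
|P_2P_3| = √((-40)² + (-9)²) = √1681 = 41
|P_3P_4| = √((7)² + (0)²) = √49 = 7
|P_4P_5| = √((21)² + (-20)²) = √841 = 29
|P_5P_1| = √((0)² + (20)²) = √400 = 20
Perimeter = 15 + 41 + 7 + 29 + 20 = 112.

112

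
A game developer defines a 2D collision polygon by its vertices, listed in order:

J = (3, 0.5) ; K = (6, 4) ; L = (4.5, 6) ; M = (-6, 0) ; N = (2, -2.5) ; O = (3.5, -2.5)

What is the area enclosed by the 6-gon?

Apply Gauss's area formula: 2A = Σ (x_i·y_{i+1} − x_{i+1}·y_i), indices taken mod 6.
Cross-terms: 9, 18, 36, 15, 3.75, 9.25  ⇒  Σ = 91
Area = |Σ|/2 = 45.5.

45.5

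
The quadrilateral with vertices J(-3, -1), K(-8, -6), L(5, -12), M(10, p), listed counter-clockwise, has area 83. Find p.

-10

Write out the shoelace sum; only the two edges meeting at M involve p:
2·Area = [(5·p − 10·(-12)) + (10·(-1) − (-3)·p)] + 136
       = 8·p + 246 = 166
⇒ p = -10.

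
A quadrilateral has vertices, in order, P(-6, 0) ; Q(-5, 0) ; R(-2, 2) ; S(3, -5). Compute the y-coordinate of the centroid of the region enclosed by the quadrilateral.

-59/54

Apply the shoelace formula. First the cross-terms c_i = x_i·y_{i+1} − x_{i+1}·y_i:
  0, -10, 4, -30  ⇒  2A = -36, A = -18.
Then Σ (y_i + y_{i+1})·c_i = 118, so ȳ = 118 / (6·(-18)) = -59/54.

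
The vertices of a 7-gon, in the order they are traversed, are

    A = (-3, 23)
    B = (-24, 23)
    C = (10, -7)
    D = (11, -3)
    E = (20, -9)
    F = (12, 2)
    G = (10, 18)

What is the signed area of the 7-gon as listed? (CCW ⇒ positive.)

Apply the shoelace (surveyor's) formula: 2A = Σ (x_i·y_{i+1} − x_{i+1}·y_i), indices taken mod 7.
A→B: (-3)(23) − (-24)(23) = 483
B→C: (-24)(-7) − (10)(23) = -62
C→D: (10)(-3) − (11)(-7) = 47
D→E: (11)(-9) − (20)(-3) = -39
E→F: (20)(2) − (12)(-9) = 148
F→G: (12)(18) − (10)(2) = 196
G→A: (10)(23) − (-3)(18) = 284
Σ = 1057
Signed area = Σ/2 = 528.5 (positive ⇒ counter-clockwise traversal).

528.5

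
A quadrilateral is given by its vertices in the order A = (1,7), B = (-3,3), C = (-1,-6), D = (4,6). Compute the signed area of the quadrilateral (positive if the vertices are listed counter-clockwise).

Apply the shoelace (surveyor's) formula: 2A = Σ (x_i·y_{i+1} − x_{i+1}·y_i), indices taken mod 4.
A→B: (1)(3) − (-3)(7) = 24
B→C: (-3)(-6) − (-1)(3) = 21
C→D: (-1)(6) − (4)(-6) = 18
D→A: (4)(7) − (1)(6) = 22
Σ = 85
Signed area = Σ/2 = 42.5 (positive ⇒ counter-clockwise traversal).

42.5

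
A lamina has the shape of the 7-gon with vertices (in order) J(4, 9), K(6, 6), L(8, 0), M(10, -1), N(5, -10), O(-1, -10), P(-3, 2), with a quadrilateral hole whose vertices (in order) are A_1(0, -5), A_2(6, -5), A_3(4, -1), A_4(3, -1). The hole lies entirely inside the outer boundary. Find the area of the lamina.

Outer boundary:
Apply Gauss's area formula: 2A = Σ (x_i·y_{i+1} − x_{i+1}·y_i), indices taken mod 7.
Cross-terms: -30, -48, -8, -95, -60, -32, -35  ⇒  Σ = -308
Area = |Σ|/2 = 154.
Hole:
Σ = (30) + (14) + (-1) + (-15) = 28
Area = |Σ|/2 = 14.
Net area = 154 − 14 = 140.

140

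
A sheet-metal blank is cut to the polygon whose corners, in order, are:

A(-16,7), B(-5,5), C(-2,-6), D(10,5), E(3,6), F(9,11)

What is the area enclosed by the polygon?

154

Σ = (-45) + (40) + (50) + (45) + (-21) + (239) = 308
Area = |Σ|/2 = 154.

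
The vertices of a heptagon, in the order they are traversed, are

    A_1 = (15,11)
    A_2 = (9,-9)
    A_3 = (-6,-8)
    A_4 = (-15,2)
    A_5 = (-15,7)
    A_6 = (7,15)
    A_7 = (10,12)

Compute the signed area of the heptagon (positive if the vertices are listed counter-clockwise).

-488.5

Apply Gauss's area formula: 2A = Σ (x_i·y_{i+1} − x_{i+1}·y_i), indices taken mod 7.
A_1→A_2: (15)(-9) − (9)(11) = -234
A_2→A_3: (9)(-8) − (-6)(-9) = -126
A_3→A_4: (-6)(2) − (-15)(-8) = -132
A_4→A_5: (-15)(7) − (-15)(2) = -75
A_5→A_6: (-15)(15) − (7)(7) = -274
A_6→A_7: (7)(12) − (10)(15) = -66
A_7→A_1: (10)(11) − (15)(12) = -70
Σ = -977
Signed area = Σ/2 = -488.5 (negative ⇒ clockwise traversal).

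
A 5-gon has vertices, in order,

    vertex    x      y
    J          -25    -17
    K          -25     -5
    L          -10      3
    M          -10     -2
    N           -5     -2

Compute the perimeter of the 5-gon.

64

|JK| = √((0)² + (12)²) = √144 = 12
|KL| = √((15)² + (8)²) = √289 = 17
|LM| = √((0)² + (-5)²) = √25 = 5
|MN| = √((5)² + (0)²) = √25 = 5
|NJ| = √((-20)² + (-15)²) = √625 = 25
Perimeter = 12 + 17 + 5 + 5 + 25 = 64.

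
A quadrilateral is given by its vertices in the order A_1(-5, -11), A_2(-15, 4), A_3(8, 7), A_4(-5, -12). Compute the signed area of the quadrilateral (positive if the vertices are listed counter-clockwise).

Apply the shoelace formula: 2A = Σ (x_i·y_{i+1} − x_{i+1}·y_i), indices taken mod 4.
A_1→A_2: (-5)(4) − (-15)(-11) = -185
A_2→A_3: (-15)(7) − (8)(4) = -137
A_3→A_4: (8)(-12) − (-5)(7) = -61
A_4→A_1: (-5)(-11) − (-5)(-12) = -5
Σ = -388
Signed area = Σ/2 = -194 (negative ⇒ clockwise traversal).

-194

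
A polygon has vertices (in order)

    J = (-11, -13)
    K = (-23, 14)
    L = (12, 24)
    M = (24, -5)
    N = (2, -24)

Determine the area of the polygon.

1332.5

Cross-terms: -453, -720, -636, -566, -290  ⇒  Σ = -2665
Area = |Σ|/2 = 1332.5.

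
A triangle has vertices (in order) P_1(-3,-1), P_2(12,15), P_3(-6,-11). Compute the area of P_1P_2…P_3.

Σ = (-33) + (-42) + (-27) = -102
Area = |Σ|/2 = 51.

51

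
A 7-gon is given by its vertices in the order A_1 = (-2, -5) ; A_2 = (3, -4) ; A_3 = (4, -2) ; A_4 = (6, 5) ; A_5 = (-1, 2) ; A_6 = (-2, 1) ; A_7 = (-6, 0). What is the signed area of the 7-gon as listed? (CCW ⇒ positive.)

60.5

Σ = (23) + (10) + (32) + (17) + (3) + (6) + (30) = 121
Signed area = Σ/2 = 60.5 (positive ⇒ counter-clockwise traversal).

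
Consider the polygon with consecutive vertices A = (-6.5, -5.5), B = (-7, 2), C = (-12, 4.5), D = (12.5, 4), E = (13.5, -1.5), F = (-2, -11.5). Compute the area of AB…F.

Apply the shoelace formula: 2A = Σ (x_i·y_{i+1} − x_{i+1}·y_i), indices taken mod 6.
Cross-terms: -51.5, -7.5, -104.25, -72.75, -158.25, -63.75  ⇒  Σ = -458
Area = |Σ|/2 = 229.

229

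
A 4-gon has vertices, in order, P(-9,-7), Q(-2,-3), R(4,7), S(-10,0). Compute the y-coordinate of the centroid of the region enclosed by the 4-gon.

-46/151

Apply the surveyor's formula. First the cross-terms c_i = x_i·y_{i+1} − x_{i+1}·y_i:
  13, -2, 70, 70  ⇒  2A = 151, A = 75.5.
Then Σ (y_i + y_{i+1})·c_i = -138, so ȳ = -138 / (6·75.5) = -46/151.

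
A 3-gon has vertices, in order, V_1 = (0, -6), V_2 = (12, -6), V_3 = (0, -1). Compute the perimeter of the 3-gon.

|V_1V_2| = √((12)² + (0)²) = √144 = 12
|V_2V_3| = √((-12)² + (5)²) = √169 = 13
|V_3V_1| = √((0)² + (-5)²) = √25 = 5
Perimeter = 12 + 13 + 5 = 30.

30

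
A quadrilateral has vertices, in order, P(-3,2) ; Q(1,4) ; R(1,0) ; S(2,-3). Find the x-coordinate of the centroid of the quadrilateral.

Apply the shoelace (surveyor's) formula. First the cross-terms c_i = x_i·y_{i+1} − x_{i+1}·y_i:
  -14, -4, -3, -5  ⇒  2A = -26, A = -13.
Then Σ (x_i + x_{i+1})·c_i = 16, so x̄ = 16 / (6·(-13)) = -8/39.

-8/39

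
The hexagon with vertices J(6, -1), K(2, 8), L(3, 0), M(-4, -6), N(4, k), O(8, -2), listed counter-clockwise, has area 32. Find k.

-3

Write out the shoelace sum; only the two edges meeting at N involve k:
2·Area = [((-4)·k − 4·(-6)) + (4·(-2) − 8·k)] + 12
       = -12·k + 28 = 64
⇒ k = -3.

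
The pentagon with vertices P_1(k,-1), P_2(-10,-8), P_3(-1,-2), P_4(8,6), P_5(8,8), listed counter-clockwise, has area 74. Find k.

-8

The doubled signed area Σ (x_i y_{i+1} − x_{i+1} y_i) is linear in k.
With k=0 it equals 20; the coefficient of k is -16 (from the two edges through P_1).
So -16·k + 20 = 2·74 = 148 ⇒ k = -8.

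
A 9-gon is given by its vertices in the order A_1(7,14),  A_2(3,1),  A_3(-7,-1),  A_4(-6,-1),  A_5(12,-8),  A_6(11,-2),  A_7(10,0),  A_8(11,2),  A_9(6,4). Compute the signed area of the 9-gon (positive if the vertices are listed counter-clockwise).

111

Apply Gauss's area formula: 2A = Σ (x_i·y_{i+1} − x_{i+1}·y_i), indices taken mod 9.
Σ = (-35) + (4) + (1) + (60) + (64) + (20) + (20) + (32) + (56) = 222
Signed area = Σ/2 = 111 (positive ⇒ counter-clockwise traversal).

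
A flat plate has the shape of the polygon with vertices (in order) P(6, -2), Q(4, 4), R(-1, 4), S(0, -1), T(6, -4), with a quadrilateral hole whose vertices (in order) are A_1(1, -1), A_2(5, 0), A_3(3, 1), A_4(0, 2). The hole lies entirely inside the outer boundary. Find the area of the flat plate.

28.5

Outer boundary:
Σ = (32) + (20) + (1) + (6) + (12) = 71
Area = |Σ|/2 = 35.5.
Hole:
Apply the surveyor's formula: 2A = Σ (x_i·y_{i+1} − x_{i+1}·y_i), indices taken mod 4.
Σ = (5) + (5) + (6) + (-2) = 14
Area = |Σ|/2 = 7.
Net area = 35.5 − 7 = 28.5.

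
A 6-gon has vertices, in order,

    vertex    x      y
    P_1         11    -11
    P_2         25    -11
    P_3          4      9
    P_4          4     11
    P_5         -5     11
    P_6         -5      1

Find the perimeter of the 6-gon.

84

|P_1P_2| = √((14)² + (0)²) = √196 = 14
|P_2P_3| = √((-21)² + (20)²) = √841 = 29
|P_3P_4| = √((0)² + (2)²) = √4 = 2
|P_4P_5| = √((-9)² + (0)²) = √81 = 9
|P_5P_6| = √((0)² + (-10)²) = √100 = 10
|P_6P_1| = √((16)² + (-12)²) = √400 = 20
Perimeter = 14 + 29 + 2 + 9 + 10 + 20 = 84.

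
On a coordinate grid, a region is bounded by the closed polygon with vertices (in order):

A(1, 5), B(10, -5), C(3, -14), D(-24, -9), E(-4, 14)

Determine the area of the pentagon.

A→B: (1)(-5) − (10)(5) = -55
B→C: (10)(-14) − (3)(-5) = -125
C→D: (3)(-9) − (-24)(-14) = -363
D→E: (-24)(14) − (-4)(-9) = -372
E→A: (-4)(5) − (1)(14) = -34
Σ = -949
Area = |Σ|/2 = 474.5.

474.5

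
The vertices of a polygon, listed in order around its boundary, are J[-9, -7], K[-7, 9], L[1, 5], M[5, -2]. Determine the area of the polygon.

Apply the surveyor's formula: 2A = Σ (x_i·y_{i+1} − x_{i+1}·y_i), indices taken mod 4.
Σ = (-130) + (-44) + (-27) + (-53) = -254
Area = |Σ|/2 = 127.

127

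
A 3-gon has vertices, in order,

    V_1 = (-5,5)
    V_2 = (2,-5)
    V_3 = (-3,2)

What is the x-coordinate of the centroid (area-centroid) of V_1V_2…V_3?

Apply the surveyor's formula. First the cross-terms c_i = x_i·y_{i+1} − x_{i+1}·y_i:
  15, -11, -5  ⇒  2A = -1, A = -0.5.
Then Σ (x_i + x_{i+1})·c_i = 6, so x̄ = 6 / (6·(-0.5)) = -2.

-2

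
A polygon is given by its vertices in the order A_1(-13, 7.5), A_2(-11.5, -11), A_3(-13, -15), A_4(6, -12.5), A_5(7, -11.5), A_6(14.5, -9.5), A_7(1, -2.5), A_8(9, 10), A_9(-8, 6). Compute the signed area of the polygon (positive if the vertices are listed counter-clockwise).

393.875

Apply the surveyor's formula: 2A = Σ (x_i·y_{i+1} − x_{i+1}·y_i), indices taken mod 9.
Σ = (229.25) + (29.5) + (252.5) + (18.5) + (100.25) + (-26.75) + (32.5) + (134) + (18) = 787.75
Signed area = Σ/2 = 393.875 (positive ⇒ counter-clockwise traversal).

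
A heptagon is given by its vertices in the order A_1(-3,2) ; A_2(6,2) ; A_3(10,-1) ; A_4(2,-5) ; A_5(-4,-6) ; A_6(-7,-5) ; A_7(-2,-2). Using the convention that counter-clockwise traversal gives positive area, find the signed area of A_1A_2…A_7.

Σ = (-18) + (-26) + (-48) + (-32) + (-22) + (4) + (-10) = -152
Signed area = Σ/2 = -76 (negative ⇒ clockwise traversal).

-76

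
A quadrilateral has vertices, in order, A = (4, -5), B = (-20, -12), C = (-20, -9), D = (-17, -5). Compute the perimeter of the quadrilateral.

|AB| = √((-24)² + (-7)²) = √625 = 25
|BC| = √((0)² + (3)²) = √9 = 3
|CD| = √((3)² + (4)²) = √25 = 5
|DA| = √((21)² + (0)²) = √441 = 21
Perimeter = 25 + 3 + 5 + 21 = 54.

54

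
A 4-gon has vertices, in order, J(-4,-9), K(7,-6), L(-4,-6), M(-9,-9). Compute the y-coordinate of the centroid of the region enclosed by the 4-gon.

Apply the shoelace (surveyor's) formula. First the cross-terms c_i = x_i·y_{i+1} − x_{i+1}·y_i:
  87, -66, -18, 45  ⇒  2A = 48, A = 24.
Then Σ (y_i + y_{i+1})·c_i = -1053, so ȳ = -1053 / (6·24) = -7.3125.

-7.3125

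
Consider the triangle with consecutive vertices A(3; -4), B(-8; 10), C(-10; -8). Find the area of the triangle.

113

Σ = (-2) + (164) + (64) = 226
Area = |Σ|/2 = 113.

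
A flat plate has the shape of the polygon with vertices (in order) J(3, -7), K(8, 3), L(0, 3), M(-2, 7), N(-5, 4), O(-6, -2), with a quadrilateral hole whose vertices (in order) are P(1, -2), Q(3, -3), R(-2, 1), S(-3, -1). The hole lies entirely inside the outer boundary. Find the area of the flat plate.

Outer boundary:
Apply the surveyor's formula: 2A = Σ (x_i·y_{i+1} − x_{i+1}·y_i), indices taken mod 6.
Σ = (65) + (24) + (6) + (27) + (34) + (48) = 204
Area = |Σ|/2 = 102.
Hole:
Apply the shoelace (surveyor's) formula: 2A = Σ (x_i·y_{i+1} − x_{i+1}·y_i), indices taken mod 4.
Cross-terms: 3, -3, 5, 7  ⇒  Σ = 12
Area = |Σ|/2 = 6.
Net area = 102 − 6 = 96.

96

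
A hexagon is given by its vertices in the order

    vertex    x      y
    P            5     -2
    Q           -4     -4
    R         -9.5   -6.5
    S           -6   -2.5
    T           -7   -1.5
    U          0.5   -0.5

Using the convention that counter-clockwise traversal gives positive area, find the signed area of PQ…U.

Apply the shoelace (surveyor's) formula: 2A = Σ (x_i·y_{i+1} − x_{i+1}·y_i), indices taken mod 6.
Σ = (-28) + (-12) + (-15.25) + (-8.5) + (4.25) + (1.5) = -58
Signed area = Σ/2 = -29 (negative ⇒ clockwise traversal).

-29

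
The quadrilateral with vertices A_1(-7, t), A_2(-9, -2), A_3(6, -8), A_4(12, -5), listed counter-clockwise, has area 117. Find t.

Write out the shoelace sum; only the two edges meeting at A_1 involve t:
2·Area = [(12·t − (-7)·(-5)) + ((-7)·(-2) − (-9)·t)] + 150
       = 21·t + 129 = 234
⇒ t = 5.

5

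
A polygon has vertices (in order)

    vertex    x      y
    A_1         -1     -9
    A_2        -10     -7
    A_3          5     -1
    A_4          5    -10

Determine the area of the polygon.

Apply the shoelace (surveyor's) formula: 2A = Σ (x_i·y_{i+1} − x_{i+1}·y_i), indices taken mod 4.
A_1→A_2: (-1)(-7) − (-10)(-9) = -83
A_2→A_3: (-10)(-1) − (5)(-7) = 45
A_3→A_4: (5)(-10) − (5)(-1) = -45
A_4→A_1: (5)(-9) − (-1)(-10) = -55
Σ = -138
Area = |Σ|/2 = 69.

69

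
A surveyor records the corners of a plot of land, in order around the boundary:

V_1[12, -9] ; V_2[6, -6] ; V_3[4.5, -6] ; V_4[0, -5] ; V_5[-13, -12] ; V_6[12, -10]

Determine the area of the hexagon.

Apply the shoelace formula: 2A = Σ (x_i·y_{i+1} − x_{i+1}·y_i), indices taken mod 6.
Σ = (-18) + (-9) + (-22.5) + (-65) + (274) + (12) = 171.5
Area = |Σ|/2 = 85.75.

85.75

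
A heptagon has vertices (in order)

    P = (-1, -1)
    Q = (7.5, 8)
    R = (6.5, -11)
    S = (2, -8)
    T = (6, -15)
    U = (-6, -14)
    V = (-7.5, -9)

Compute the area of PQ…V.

186.75

Apply the shoelace (surveyor's) formula: 2A = Σ (x_i·y_{i+1} − x_{i+1}·y_i), indices taken mod 7.
P→Q: (-1)(8) − (7.5)(-1) = -0.5
Q→R: (7.5)(-11) − (6.5)(8) = -134.5
R→S: (6.5)(-8) − (2)(-11) = -30
S→T: (2)(-15) − (6)(-8) = 18
T→U: (6)(-14) − (-6)(-15) = -174
U→V: (-6)(-9) − (-7.5)(-14) = -51
V→P: (-7.5)(-1) − (-1)(-9) = -1.5
Σ = -373.5
Area = |Σ|/2 = 186.75.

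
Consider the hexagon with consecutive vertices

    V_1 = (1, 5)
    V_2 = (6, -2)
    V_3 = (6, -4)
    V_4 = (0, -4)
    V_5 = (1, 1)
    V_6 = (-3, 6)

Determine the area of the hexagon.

Σ = (-32) + (-12) + (-24) + (4) + (9) + (-21) = -76
Area = |Σ|/2 = 38.

38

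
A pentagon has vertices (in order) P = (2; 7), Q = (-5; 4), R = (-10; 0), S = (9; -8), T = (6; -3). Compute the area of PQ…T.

Cross-terms: 43, 40, 80, 21, 48  ⇒  Σ = 232
Area = |Σ|/2 = 116.

116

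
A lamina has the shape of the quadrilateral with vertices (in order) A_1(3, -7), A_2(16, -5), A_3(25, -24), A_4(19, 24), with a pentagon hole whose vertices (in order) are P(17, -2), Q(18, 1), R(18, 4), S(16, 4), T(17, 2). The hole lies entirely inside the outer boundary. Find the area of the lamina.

339

Outer boundary:
Apply the shoelace (surveyor's) formula: 2A = Σ (x_i·y_{i+1} − x_{i+1}·y_i), indices taken mod 4.
Σ = (97) + (-259) + (1056) + (-205) = 689
Area = |Σ|/2 = 344.5.
Hole:
Apply the surveyor's formula: 2A = Σ (x_i·y_{i+1} − x_{i+1}·y_i), indices taken mod 5.
Σ = (53) + (54) + (8) + (-36) + (-68) = 11
Area = |Σ|/2 = 5.5.
Net area = 344.5 − 5.5 = 339.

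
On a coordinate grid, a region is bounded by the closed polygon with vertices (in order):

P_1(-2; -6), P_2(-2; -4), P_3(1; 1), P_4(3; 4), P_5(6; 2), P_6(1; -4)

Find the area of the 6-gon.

Apply the shoelace formula: 2A = Σ (x_i·y_{i+1} − x_{i+1}·y_i), indices taken mod 6.
Σ = (-4) + (2) + (1) + (-18) + (-26) + (-14) = -59
Area = |Σ|/2 = 29.5.

29.5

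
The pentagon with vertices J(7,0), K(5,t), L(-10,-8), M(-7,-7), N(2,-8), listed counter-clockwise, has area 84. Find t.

4

The doubled signed area Σ (x_i y_{i+1} − x_{i+1} y_i) is linear in t.
With t=0 it equals 100; the coefficient of t is 17 (from the two edges through K).
So 17·t + 100 = 2·84 = 168 ⇒ t = 4.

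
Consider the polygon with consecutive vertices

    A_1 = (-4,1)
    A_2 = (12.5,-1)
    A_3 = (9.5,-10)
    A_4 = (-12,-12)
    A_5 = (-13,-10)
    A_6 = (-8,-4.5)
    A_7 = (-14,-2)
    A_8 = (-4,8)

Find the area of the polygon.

Σ = (-8.5) + (-115.5) + (-234) + (-36) + (-21.5) + (-47) + (-120) + (28) = -554.5
Area = |Σ|/2 = 277.25.

277.25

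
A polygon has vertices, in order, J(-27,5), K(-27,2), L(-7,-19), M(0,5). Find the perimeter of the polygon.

|JK| = √((0)² + (-3)²) = √9 = 3
|KL| = √((20)² + (-21)²) = √841 = 29
|LM| = √((7)² + (24)²) = √625 = 25
|MJ| = √((-27)² + (0)²) = √729 = 27
Perimeter = 3 + 29 + 25 + 27 = 84.

84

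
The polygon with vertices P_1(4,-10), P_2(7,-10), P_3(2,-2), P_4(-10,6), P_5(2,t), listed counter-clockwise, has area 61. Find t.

-9

Write out the shoelace sum; only the two edges meeting at P_5 involve t:
2·Area = [((-10)·t − 2·6) + (2·(-10) − 4·t)] + 28
       = -14·t + -4 = 122
⇒ t = -9.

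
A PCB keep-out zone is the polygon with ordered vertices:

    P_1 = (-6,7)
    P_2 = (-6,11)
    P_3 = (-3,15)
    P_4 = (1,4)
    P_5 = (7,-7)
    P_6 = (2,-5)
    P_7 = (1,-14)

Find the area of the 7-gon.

132

Apply Gauss's area formula: 2A = Σ (x_i·y_{i+1} − x_{i+1}·y_i), indices taken mod 7.
Cross-terms: -24, -57, -27, -35, -21, -23, -77  ⇒  Σ = -264
Area = |Σ|/2 = 132.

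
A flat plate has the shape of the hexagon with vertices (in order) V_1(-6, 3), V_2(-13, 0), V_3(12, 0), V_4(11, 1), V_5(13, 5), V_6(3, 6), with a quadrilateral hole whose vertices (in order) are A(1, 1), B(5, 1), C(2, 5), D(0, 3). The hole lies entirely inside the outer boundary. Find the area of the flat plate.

89.5

Outer boundary:
Apply the shoelace (surveyor's) formula: 2A = Σ (x_i·y_{i+1} − x_{i+1}·y_i), indices taken mod 6.
Σ = (39) + (0) + (12) + (42) + (63) + (45) = 201
Area = |Σ|/2 = 100.5.
Hole:
Cross-terms: -4, 23, 6, -3  ⇒  Σ = 22
Area = |Σ|/2 = 11.
Net area = 100.5 − 11 = 89.5.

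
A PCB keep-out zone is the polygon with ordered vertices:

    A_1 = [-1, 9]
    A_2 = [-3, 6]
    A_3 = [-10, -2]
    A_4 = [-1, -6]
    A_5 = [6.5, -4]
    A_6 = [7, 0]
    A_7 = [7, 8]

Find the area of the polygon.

171.5

Apply the shoelace formula: 2A = Σ (x_i·y_{i+1} − x_{i+1}·y_i), indices taken mod 7.
Σ = (21) + (66) + (58) + (43) + (28) + (56) + (71) = 343
Area = |Σ|/2 = 171.5.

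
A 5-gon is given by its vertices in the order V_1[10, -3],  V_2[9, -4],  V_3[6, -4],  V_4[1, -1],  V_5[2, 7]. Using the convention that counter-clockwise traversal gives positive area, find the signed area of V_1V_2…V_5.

-47

Σ = (-13) + (-12) + (-2) + (9) + (-76) = -94
Signed area = Σ/2 = -47 (negative ⇒ clockwise traversal).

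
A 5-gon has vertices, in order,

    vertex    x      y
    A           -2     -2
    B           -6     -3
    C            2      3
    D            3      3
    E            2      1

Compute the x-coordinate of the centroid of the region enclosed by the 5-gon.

-11/13

Apply the shoelace formula. First the cross-terms c_i = x_i·y_{i+1} − x_{i+1}·y_i:
  -6, -12, -3, -3, -2  ⇒  2A = -26, A = -13.
Then Σ (x_i + x_{i+1})·c_i = 66, so x̄ = 66 / (6·(-13)) = -11/13.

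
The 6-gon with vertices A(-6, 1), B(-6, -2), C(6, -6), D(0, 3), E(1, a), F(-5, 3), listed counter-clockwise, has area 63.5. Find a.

6

The doubled signed area Σ (x_i y_{i+1} − x_{i+1} y_i) is linear in a.
With a=0 it equals 97; the coefficient of a is 5 (from the two edges through E).
So 5·a + 97 = 2·63.5 = 127 ⇒ a = 6.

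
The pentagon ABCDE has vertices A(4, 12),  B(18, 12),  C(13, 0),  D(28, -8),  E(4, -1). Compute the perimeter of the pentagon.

|AB| = √((14)² + (0)²) = √196 = 14
|BC| = √((-5)² + (-12)²) = √169 = 13
|CD| = √((15)² + (-8)²) = √289 = 17
|DE| = √((-24)² + (7)²) = √625 = 25
|EA| = √((0)² + (13)²) = √169 = 13
Perimeter = 14 + 13 + 17 + 25 + 13 = 82.

82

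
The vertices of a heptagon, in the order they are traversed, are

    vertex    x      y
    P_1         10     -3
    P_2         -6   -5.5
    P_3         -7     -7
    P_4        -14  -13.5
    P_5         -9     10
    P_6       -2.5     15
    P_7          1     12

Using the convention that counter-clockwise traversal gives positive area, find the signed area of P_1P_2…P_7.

-306.25

Σ = (-73) + (3.5) + (-3.5) + (-261.5) + (-110) + (-45) + (-123) = -612.5
Signed area = Σ/2 = -306.25 (negative ⇒ clockwise traversal).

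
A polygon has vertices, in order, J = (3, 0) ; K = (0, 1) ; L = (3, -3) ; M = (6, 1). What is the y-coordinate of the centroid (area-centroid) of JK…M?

-2/3

Apply the shoelace (surveyor's) formula. First the cross-terms c_i = x_i·y_{i+1} − x_{i+1}·y_i:
  3, -3, 21, -3  ⇒  2A = 18, A = 9.
Then Σ (y_i + y_{i+1})·c_i = -36, so ȳ = -36 / (6·9) = -2/3.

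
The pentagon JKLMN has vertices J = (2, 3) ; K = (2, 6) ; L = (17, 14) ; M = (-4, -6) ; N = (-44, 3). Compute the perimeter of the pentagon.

|JK| = √((0)² + (3)²) = √9 = 3
|KL| = √((15)² + (8)²) = √289 = 17
|LM| = √((-21)² + (-20)²) = √841 = 29
|MN| = √((-40)² + (9)²) = √1681 = 41
|NJ| = √((46)² + (0)²) = √2116 = 46
Perimeter = 3 + 17 + 29 + 41 + 46 = 136.

136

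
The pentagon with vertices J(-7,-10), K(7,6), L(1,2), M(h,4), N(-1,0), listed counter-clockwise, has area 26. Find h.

Write out the shoelace sum; only the two edges meeting at M involve h:
2·Area = [(1·4 − h·2) + (h·0 − (-1)·4)] + 46
       = -2·h + 54 = 52
⇒ h = 1.

1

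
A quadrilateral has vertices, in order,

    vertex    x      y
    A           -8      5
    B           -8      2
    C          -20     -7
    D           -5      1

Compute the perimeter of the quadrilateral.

40

|AB| = √((0)² + (-3)²) = √9 = 3
|BC| = √((-12)² + (-9)²) = √225 = 15
|CD| = √((15)² + (8)²) = √289 = 17
|DA| = √((-3)² + (4)²) = √25 = 5
Perimeter = 3 + 15 + 17 + 5 = 40.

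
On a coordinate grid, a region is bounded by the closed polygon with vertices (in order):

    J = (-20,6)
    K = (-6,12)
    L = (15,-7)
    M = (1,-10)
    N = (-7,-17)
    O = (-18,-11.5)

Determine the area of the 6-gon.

Apply the shoelace formula: 2A = Σ (x_i·y_{i+1} − x_{i+1}·y_i), indices taken mod 6.
J→K: (-20)(12) − (-6)(6) = -204
K→L: (-6)(-7) − (15)(12) = -138
L→M: (15)(-10) − (1)(-7) = -143
M→N: (1)(-17) − (-7)(-10) = -87
N→O: (-7)(-11.5) − (-18)(-17) = -225.5
O→J: (-18)(6) − (-20)(-11.5) = -338
Σ = -1135.5
Area = |Σ|/2 = 567.75.

567.75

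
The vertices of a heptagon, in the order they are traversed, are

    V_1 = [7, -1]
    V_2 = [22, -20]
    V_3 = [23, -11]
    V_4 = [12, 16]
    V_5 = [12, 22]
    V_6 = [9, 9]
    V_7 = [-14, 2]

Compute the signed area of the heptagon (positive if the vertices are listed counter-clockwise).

363

Apply the shoelace (surveyor's) formula: 2A = Σ (x_i·y_{i+1} − x_{i+1}·y_i), indices taken mod 7.
V_1→V_2: (7)(-20) − (22)(-1) = -118
V_2→V_3: (22)(-11) − (23)(-20) = 218
V_3→V_4: (23)(16) − (12)(-11) = 500
V_4→V_5: (12)(22) − (12)(16) = 72
V_5→V_6: (12)(9) − (9)(22) = -90
V_6→V_7: (9)(2) − (-14)(9) = 144
V_7→V_1: (-14)(-1) − (7)(2) = 0
Σ = 726
Signed area = Σ/2 = 363 (positive ⇒ counter-clockwise traversal).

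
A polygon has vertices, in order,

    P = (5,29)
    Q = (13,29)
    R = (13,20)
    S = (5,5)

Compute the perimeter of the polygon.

|PQ| = √((8)² + (0)²) = √64 = 8
|QR| = √((0)² + (-9)²) = √81 = 9
|RS| = √((-8)² + (-15)²) = √289 = 17
|SP| = √((0)² + (24)²) = √576 = 24
Perimeter = 8 + 9 + 17 + 24 = 58.

58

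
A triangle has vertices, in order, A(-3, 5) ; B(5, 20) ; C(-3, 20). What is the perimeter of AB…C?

40

|AB| = √((8)² + (15)²) = √289 = 17
|BC| = √((-8)² + (0)²) = √64 = 8
|CA| = √((0)² + (-15)²) = √225 = 15
Perimeter = 17 + 8 + 15 = 40.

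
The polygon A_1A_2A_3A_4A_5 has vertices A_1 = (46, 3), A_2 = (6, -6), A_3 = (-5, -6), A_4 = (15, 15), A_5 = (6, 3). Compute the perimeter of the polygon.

|A_1A_2| = √((-40)² + (-9)²) = √1681 = 41
|A_2A_3| = √((-11)² + (0)²) = √121 = 11
|A_3A_4| = √((20)² + (21)²) = √841 = 29
|A_4A_5| = √((-9)² + (-12)²) = √225 = 15
|A_5A_1| = √((40)² + (0)²) = √1600 = 40
Perimeter = 41 + 11 + 29 + 15 + 40 = 136.

136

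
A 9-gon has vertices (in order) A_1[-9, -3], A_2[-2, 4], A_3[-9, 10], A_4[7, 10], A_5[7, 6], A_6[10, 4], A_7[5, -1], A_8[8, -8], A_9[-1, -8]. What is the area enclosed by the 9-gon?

224.5

Apply the surveyor's formula: 2A = Σ (x_i·y_{i+1} − x_{i+1}·y_i), indices taken mod 9.
A_1→A_2: (-9)(4) − (-2)(-3) = -42
A_2→A_3: (-2)(10) − (-9)(4) = 16
A_3→A_4: (-9)(10) − (7)(10) = -160
A_4→A_5: (7)(6) − (7)(10) = -28
A_5→A_6: (7)(4) − (10)(6) = -32
A_6→A_7: (10)(-1) − (5)(4) = -30
A_7→A_8: (5)(-8) − (8)(-1) = -32
A_8→A_9: (8)(-8) − (-1)(-8) = -72
A_9→A_1: (-1)(-3) − (-9)(-8) = -69
Σ = -449
Area = |Σ|/2 = 224.5.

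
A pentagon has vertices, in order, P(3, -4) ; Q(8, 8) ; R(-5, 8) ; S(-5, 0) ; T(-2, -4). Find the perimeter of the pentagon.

44

|PQ| = √((5)² + (12)²) = √169 = 13
|QR| = √((-13)² + (0)²) = √169 = 13
|RS| = √((0)² + (-8)²) = √64 = 8
|ST| = √((3)² + (-4)²) = √25 = 5
|TP| = √((5)² + (0)²) = √25 = 5
Perimeter = 13 + 13 + 8 + 5 + 5 = 44.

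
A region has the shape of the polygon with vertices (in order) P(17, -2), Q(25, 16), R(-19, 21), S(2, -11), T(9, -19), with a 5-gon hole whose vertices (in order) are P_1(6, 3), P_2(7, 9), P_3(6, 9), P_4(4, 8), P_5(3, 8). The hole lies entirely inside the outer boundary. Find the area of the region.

Outer boundary:
Apply the surveyor's formula: 2A = Σ (x_i·y_{i+1} − x_{i+1}·y_i), indices taken mod 5.
P→Q: (17)(16) − (25)(-2) = 322
Q→R: (25)(21) − (-19)(16) = 829
R→S: (-19)(-11) − (2)(21) = 167
S→T: (2)(-19) − (9)(-11) = 61
T→P: (9)(-2) − (17)(-19) = 305
Σ = 1684
Area = |Σ|/2 = 842.
Hole:
Apply Gauss's area formula: 2A = Σ (x_i·y_{i+1} − x_{i+1}·y_i), indices taken mod 5.
Σ = (33) + (9) + (12) + (8) + (-39) = 23
Area = |Σ|/2 = 11.5.
Net area = 842 − 11.5 = 830.5.

830.5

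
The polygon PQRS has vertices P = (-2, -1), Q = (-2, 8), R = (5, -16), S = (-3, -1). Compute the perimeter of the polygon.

52

|PQ| = √((0)² + (9)²) = √81 = 9
|QR| = √((7)² + (-24)²) = √625 = 25
|RS| = √((-8)² + (15)²) = √289 = 17
|SP| = √((1)² + (0)²) = √1 = 1
Perimeter = 9 + 25 + 17 + 1 = 52.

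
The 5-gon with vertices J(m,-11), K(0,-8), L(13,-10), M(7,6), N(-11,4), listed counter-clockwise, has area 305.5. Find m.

The doubled signed area Σ (x_i y_{i+1} − x_{i+1} y_i) is linear in m.
With m=0 it equals 467; the coefficient of m is -12 (from the two edges through J).
So -12·m + 467 = 2·305.5 = 611 ⇒ m = -12.

-12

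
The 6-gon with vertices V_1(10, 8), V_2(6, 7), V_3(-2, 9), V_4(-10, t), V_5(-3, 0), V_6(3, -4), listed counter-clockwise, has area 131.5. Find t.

The doubled signed area Σ (x_i y_{i+1} − x_{i+1} y_i) is linear in t.
With t=0 it equals 256; the coefficient of t is 1 (from the two edges through V_4).
So 1·t + 256 = 2·131.5 = 263 ⇒ t = 7.

7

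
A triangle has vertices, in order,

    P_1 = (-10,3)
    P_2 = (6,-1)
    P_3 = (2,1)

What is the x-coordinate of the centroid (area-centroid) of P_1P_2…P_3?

Apply the shoelace (surveyor's) formula. First the cross-terms c_i = x_i·y_{i+1} − x_{i+1}·y_i:
  -8, 8, 16  ⇒  2A = 16, A = 8.
Then Σ (x_i + x_{i+1})·c_i = -32, so x̄ = -32 / (6·8) = -2/3.

-2/3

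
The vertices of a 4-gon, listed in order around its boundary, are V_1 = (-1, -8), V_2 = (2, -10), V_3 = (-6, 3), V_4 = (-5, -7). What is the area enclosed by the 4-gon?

31

Σ = (26) + (-54) + (57) + (33) = 62
Area = |Σ|/2 = 31.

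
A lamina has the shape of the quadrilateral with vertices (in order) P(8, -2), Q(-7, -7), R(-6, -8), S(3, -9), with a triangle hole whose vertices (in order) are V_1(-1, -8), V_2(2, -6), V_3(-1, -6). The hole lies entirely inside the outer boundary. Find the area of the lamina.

41

Outer boundary:
Apply the shoelace (surveyor's) formula: 2A = Σ (x_i·y_{i+1} − x_{i+1}·y_i), indices taken mod 4.
P→Q: (8)(-7) − (-7)(-2) = -70
Q→R: (-7)(-8) − (-6)(-7) = 14
R→S: (-6)(-9) − (3)(-8) = 78
S→P: (3)(-2) − (8)(-9) = 66
Σ = 88
Area = |Σ|/2 = 44.
Hole:
Apply the shoelace (surveyor's) formula: 2A = Σ (x_i·y_{i+1} − x_{i+1}·y_i), indices taken mod 3.
Σ = (22) + (-18) + (2) = 6
Area = |Σ|/2 = 3.
Net area = 44 − 3 = 41.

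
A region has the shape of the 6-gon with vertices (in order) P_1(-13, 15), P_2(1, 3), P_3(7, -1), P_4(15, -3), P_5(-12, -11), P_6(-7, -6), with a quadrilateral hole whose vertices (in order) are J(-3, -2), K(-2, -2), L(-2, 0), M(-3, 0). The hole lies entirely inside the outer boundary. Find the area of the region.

Outer boundary:
Cross-terms: -54, -22, -6, -201, -5, -183  ⇒  Σ = -471
Area = |Σ|/2 = 235.5.
Hole:
Cross-terms: 2, -4, 0, 6  ⇒  Σ = 4
Area = |Σ|/2 = 2.
Net area = 235.5 − 2 = 233.5.

233.5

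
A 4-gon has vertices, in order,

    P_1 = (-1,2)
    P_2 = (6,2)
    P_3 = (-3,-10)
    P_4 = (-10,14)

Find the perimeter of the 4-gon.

62

|P_1P_2| = √((7)² + (0)²) = √49 = 7
|P_2P_3| = √((-9)² + (-12)²) = √225 = 15
|P_3P_4| = √((-7)² + (24)²) = √625 = 25
|P_4P_1| = √((9)² + (-12)²) = √225 = 15
Perimeter = 7 + 15 + 25 + 15 = 62.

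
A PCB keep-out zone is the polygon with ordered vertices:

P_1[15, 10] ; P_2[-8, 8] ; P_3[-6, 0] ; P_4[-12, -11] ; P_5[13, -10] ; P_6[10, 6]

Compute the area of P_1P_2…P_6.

Apply the shoelace formula: 2A = Σ (x_i·y_{i+1} − x_{i+1}·y_i), indices taken mod 6.
P_1→P_2: (15)(8) − (-8)(10) = 200
P_2→P_3: (-8)(0) − (-6)(8) = 48
P_3→P_4: (-6)(-11) − (-12)(0) = 66
P_4→P_5: (-12)(-10) − (13)(-11) = 263
P_5→P_6: (13)(6) − (10)(-10) = 178
P_6→P_1: (10)(10) − (15)(6) = 10
Σ = 765
Area = |Σ|/2 = 382.5.

382.5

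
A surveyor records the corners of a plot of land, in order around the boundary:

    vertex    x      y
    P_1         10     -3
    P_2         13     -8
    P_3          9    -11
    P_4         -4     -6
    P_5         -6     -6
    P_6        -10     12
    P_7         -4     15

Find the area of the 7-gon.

Apply the surveyor's formula: 2A = Σ (x_i·y_{i+1} − x_{i+1}·y_i), indices taken mod 7.
Σ = (-41) + (-71) + (-98) + (-12) + (-132) + (-102) + (-138) = -594
Area = |Σ|/2 = 297.

297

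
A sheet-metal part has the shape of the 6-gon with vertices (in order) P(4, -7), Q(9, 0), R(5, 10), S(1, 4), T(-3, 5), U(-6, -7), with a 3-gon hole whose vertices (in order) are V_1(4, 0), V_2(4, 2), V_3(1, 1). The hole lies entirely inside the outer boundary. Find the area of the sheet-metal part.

147.5

Outer boundary:
Apply the shoelace (surveyor's) formula: 2A = Σ (x_i·y_{i+1} − x_{i+1}·y_i), indices taken mod 6.
P→Q: (4)(0) − (9)(-7) = 63
Q→R: (9)(10) − (5)(0) = 90
R→S: (5)(4) − (1)(10) = 10
S→T: (1)(5) − (-3)(4) = 17
T→U: (-3)(-7) − (-6)(5) = 51
U→P: (-6)(-7) − (4)(-7) = 70
Σ = 301
Area = |Σ|/2 = 150.5.
Hole:
V_1→V_2: (4)(2) − (4)(0) = 8
V_2→V_3: (4)(1) − (1)(2) = 2
V_3→V_1: (1)(0) − (4)(1) = -4
Σ = 6
Area = |Σ|/2 = 3.
Net area = 150.5 − 3 = 147.5.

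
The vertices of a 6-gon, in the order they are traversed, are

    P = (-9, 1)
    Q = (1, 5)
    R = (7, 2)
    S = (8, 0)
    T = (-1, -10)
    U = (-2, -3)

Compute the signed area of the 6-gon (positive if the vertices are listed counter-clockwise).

-110.5

Apply the surveyor's formula: 2A = Σ (x_i·y_{i+1} − x_{i+1}·y_i), indices taken mod 6.
Cross-terms: -46, -33, -16, -80, -17, -29  ⇒  Σ = -221
Signed area = Σ/2 = -110.5 (negative ⇒ clockwise traversal).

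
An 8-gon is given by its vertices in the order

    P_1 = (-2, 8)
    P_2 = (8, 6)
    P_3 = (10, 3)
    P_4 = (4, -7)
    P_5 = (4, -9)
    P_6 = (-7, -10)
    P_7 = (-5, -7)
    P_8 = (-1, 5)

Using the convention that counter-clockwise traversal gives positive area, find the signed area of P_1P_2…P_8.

Apply the shoelace (surveyor's) formula: 2A = Σ (x_i·y_{i+1} − x_{i+1}·y_i), indices taken mod 8.
Cross-terms: -76, -36, -82, -8, -103, -1, -32, 2  ⇒  Σ = -336
Signed area = Σ/2 = -168 (negative ⇒ clockwise traversal).

-168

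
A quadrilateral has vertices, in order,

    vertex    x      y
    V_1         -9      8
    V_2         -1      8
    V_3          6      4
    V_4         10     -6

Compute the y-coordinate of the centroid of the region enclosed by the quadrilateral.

Apply the shoelace formula. First the cross-terms c_i = x_i·y_{i+1} − x_{i+1}·y_i:
  -64, -52, -76, 26  ⇒  2A = -166, A = -83.
Then Σ (y_i + y_{i+1})·c_i = -1444, so ȳ = -1444 / (6·(-83)) = 722/249.

722/249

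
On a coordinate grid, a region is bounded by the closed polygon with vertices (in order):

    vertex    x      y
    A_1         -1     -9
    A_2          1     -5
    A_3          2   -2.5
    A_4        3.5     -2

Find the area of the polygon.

3.625

A_1→A_2: (-1)(-5) − (1)(-9) = 14
A_2→A_3: (1)(-2.5) − (2)(-5) = 7.5
A_3→A_4: (2)(-2) − (3.5)(-2.5) = 4.75
A_4→A_1: (3.5)(-9) − (-1)(-2) = -33.5
Σ = -7.25
Area = |Σ|/2 = 3.625.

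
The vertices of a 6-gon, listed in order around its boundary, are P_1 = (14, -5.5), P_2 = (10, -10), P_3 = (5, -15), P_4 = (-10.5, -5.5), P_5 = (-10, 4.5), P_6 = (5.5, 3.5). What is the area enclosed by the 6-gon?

Apply the shoelace formula: 2A = Σ (x_i·y_{i+1} − x_{i+1}·y_i), indices taken mod 6.
Σ = (-85) + (-100) + (-185) + (-102.25) + (-59.75) + (-79.25) = -611.25
Area = |Σ|/2 = 305.625.

305.625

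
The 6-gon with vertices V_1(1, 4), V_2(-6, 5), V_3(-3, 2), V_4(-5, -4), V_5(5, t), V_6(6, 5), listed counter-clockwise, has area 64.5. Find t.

Write out the shoelace sum; only the two edges meeting at V_5 involve t:
2·Area = [((-5)·t − 5·(-4)) + (5·5 − 6·t)] + 73
       = -11·t + 118 = 129
⇒ t = -1.

-1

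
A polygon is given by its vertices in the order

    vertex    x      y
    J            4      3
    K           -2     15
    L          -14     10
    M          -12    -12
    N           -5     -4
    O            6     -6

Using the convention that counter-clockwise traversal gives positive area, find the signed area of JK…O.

Apply the shoelace formula: 2A = Σ (x_i·y_{i+1} − x_{i+1}·y_i), indices taken mod 6.
Cross-terms: 66, 190, 288, -12, 54, 42  ⇒  Σ = 628
Signed area = Σ/2 = 314 (positive ⇒ counter-clockwise traversal).

314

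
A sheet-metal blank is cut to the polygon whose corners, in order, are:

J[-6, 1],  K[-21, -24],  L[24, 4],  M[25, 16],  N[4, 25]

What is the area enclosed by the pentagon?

J→K: (-6)(-24) − (-21)(1) = 165
K→L: (-21)(4) − (24)(-24) = 492
L→M: (24)(16) − (25)(4) = 284
M→N: (25)(25) − (4)(16) = 561
N→J: (4)(1) − (-6)(25) = 154
Σ = 1656
Area = |Σ|/2 = 828.

828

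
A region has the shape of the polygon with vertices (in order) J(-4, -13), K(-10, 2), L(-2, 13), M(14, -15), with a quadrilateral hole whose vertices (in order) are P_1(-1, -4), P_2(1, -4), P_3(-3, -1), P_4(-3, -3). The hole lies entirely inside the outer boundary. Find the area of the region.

Outer boundary:
Apply Gauss's area formula: 2A = Σ (x_i·y_{i+1} − x_{i+1}·y_i), indices taken mod 4.
Cross-terms: -138, -126, -152, -242  ⇒  Σ = -658
Area = |Σ|/2 = 329.
Hole:
Apply the surveyor's formula: 2A = Σ (x_i·y_{i+1} − x_{i+1}·y_i), indices taken mod 4.
Σ = (8) + (-13) + (6) + (9) = 10
Area = |Σ|/2 = 5.
Net area = 329 − 5 = 324.

324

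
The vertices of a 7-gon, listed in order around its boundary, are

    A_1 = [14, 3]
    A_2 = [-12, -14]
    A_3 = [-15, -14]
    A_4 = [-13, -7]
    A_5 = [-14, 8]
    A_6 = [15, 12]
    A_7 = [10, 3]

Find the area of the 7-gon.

Σ = (-160) + (-42) + (-77) + (-202) + (-288) + (-75) + (-12) = -856
Area = |Σ|/2 = 428.

428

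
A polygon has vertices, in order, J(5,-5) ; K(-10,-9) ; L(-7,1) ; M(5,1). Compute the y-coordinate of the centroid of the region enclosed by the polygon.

Apply the surveyor's formula. First the cross-terms c_i = x_i·y_{i+1} − x_{i+1}·y_i:
  -95, -73, -12, -30  ⇒  2A = -210, A = -105.
Then Σ (y_i + y_{i+1})·c_i = 2010, so ȳ = 2010 / (6·(-105)) = -67/21.

-67/21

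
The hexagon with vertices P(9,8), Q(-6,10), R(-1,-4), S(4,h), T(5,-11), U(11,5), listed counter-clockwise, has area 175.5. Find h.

The doubled signed area Σ (x_i y_{i+1} − x_{i+1} y_i) is linear in h.
With h=0 it equals 333; the coefficient of h is -6 (from the two edges through S).
So -6·h + 333 = 2·175.5 = 351 ⇒ h = -3.

-3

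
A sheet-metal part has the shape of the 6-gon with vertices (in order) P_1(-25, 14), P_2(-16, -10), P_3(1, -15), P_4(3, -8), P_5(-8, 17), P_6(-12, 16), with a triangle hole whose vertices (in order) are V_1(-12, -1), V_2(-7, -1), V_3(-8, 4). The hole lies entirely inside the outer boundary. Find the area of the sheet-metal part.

Outer boundary:
Apply the shoelace formula: 2A = Σ (x_i·y_{i+1} − x_{i+1}·y_i), indices taken mod 6.
P_1→P_2: (-25)(-10) − (-16)(14) = 474
P_2→P_3: (-16)(-15) − (1)(-10) = 250
P_3→P_4: (1)(-8) − (3)(-15) = 37
P_4→P_5: (3)(17) − (-8)(-8) = -13
P_5→P_6: (-8)(16) − (-12)(17) = 76
P_6→P_1: (-12)(14) − (-25)(16) = 232
Σ = 1056
Area = |Σ|/2 = 528.
Hole:
Apply the shoelace (surveyor's) formula: 2A = Σ (x_i·y_{i+1} − x_{i+1}·y_i), indices taken mod 3.
V_1→V_2: (-12)(-1) − (-7)(-1) = 5
V_2→V_3: (-7)(4) − (-8)(-1) = -36
V_3→V_1: (-8)(-1) − (-12)(4) = 56
Σ = 25
Area = |Σ|/2 = 12.5.
Net area = 528 − 12.5 = 515.5.

515.5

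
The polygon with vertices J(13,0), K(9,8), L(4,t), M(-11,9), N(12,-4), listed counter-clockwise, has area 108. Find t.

6

Write out the shoelace sum; only the two edges meeting at L involve t:
2·Area = [(9·t − 4·8) + (4·9 − (-11)·t)] + 92
       = 20·t + 96 = 216
⇒ t = 6.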